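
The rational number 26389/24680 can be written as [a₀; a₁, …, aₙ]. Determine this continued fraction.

Run the Euclidean algorithm, recording each quotient:
26389 ÷ 24680 → quotient 1, remainder 1709
24680 ÷ 1709 → quotient 14, remainder 754
1709 ÷ 754 → quotient 2, remainder 201
754 ÷ 201 → quotient 3, remainder 151
201 ÷ 151 → quotient 1, remainder 50
151 ÷ 50 → quotient 3, remainder 1
50 ÷ 1 → quotient 50, remainder 0

[1; 14, 2, 3, 1, 3, 50]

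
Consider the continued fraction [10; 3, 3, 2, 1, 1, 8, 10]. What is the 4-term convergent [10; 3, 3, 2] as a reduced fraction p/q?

237/23

a_0 = 10: 10/1
a_1 = 3: 31/3
a_2 = 3: 103/10
a_3 = 2: 237/23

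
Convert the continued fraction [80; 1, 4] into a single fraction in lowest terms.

404/5

a_0 = 80: 80/1
a_1 = 1: 81/1
a_2 = 4: 404/5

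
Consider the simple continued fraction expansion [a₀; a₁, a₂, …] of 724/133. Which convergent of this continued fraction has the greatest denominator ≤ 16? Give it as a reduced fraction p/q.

49/9

a_0 = 5: 5/1  (≤ bound)
a_1 = 2: 11/2  (≤ bound)
a_2 = 3: 38/7  (≤ bound)
a_3 = 1: 49/9  (≤ bound)
a_4 = 14: 724/133  (> 16, stop)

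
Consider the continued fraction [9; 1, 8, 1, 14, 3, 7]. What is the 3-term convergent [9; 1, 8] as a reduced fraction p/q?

89/9

a_0 = 9: 9/1
a_1 = 1: 10/1
a_2 = 8: 89/9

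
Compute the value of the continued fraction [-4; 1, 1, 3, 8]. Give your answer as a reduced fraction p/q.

-199/58

Start with 8.
3 + 1/(8/1) = 3 + 1/8 = 25/8
1 + 1/(25/8) = 1 + 8/25 = 33/25
1 + 1/(33/25) = 1 + 25/33 = 58/33
-4 + 1/(58/33) = -4 + 33/58 = -199/58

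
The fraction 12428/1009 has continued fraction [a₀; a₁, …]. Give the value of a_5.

7

12428 ÷ 1009 → quotient 12, remainder 320
1009 ÷ 320 → quotient 3, remainder 49
320 ÷ 49 → quotient 6, remainder 26
49 ÷ 26 → quotient 1, remainder 23
26 ÷ 23 → quotient 1, remainder 3
23 ÷ 3 → quotient 7, remainder 2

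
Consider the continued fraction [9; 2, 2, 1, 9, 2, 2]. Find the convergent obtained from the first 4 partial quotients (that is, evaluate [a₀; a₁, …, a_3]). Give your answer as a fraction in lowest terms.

66/7

Work from the innermost term outward:
Start with 1.
2 + 1/(1/1) = 2 + 1/1 = 3/1
2 + 1/(3/1) = 2 + 1/3 = 7/3
9 + 1/(7/3) = 9 + 3/7 = 66/7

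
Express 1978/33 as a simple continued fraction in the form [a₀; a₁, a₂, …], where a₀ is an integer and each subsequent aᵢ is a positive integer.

[59; 1, 15, 2]

Repeatedly divide and take the remainder:
1978 ÷ 33 → quotient 59, remainder 31
33 ÷ 31 → quotient 1, remainder 2
31 ÷ 2 → quotient 15, remainder 1
2 ÷ 1 → quotient 2, remainder 0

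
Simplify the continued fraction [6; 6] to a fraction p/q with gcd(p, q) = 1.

37/6

Starting at the tail and folding back:
Start with 6.
6 + 1/(6/1) = 6 + 1/6 = 37/6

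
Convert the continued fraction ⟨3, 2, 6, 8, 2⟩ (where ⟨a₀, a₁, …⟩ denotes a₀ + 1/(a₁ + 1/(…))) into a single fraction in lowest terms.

a_0 = 3: 3/1
a_1 = 2: 7/2
a_2 = 6: 45/13
a_3 = 8: 367/106
a_4 = 2: 779/225

779/225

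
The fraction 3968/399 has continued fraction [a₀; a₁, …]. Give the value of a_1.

3968 ÷ 399 → quotient 9, remainder 377
399 ÷ 377 → quotient 1, remainder 22

1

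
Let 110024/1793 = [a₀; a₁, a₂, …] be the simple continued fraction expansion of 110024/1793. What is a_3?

Repeatedly divide and take the remainder:
⌊110024/1793⌋ = 61, remainder 651
⌊1793/651⌋ = 2, remainder 491
⌊651/491⌋ = 1, remainder 160
⌊491/160⌋ = 3, remainder 11

3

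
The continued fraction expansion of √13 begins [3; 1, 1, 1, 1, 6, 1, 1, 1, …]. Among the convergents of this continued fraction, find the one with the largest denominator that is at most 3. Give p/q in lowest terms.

a_0 = 3: 3/1  (≤ bound)
a_1 = 1: 4/1  (≤ bound)
a_2 = 1: 7/2  (≤ bound)
a_3 = 1: 11/3  (≤ bound)
a_4 = 1: 18/5  (> 3, stop)

11/3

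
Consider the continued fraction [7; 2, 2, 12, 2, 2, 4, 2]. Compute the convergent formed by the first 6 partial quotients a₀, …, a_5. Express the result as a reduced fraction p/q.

a_0 = 7: 7/1
a_1 = 2: 15/2
a_2 = 2: 37/5
a_3 = 12: 459/62
a_4 = 2: 955/129
a_5 = 2: 2369/320

2369/320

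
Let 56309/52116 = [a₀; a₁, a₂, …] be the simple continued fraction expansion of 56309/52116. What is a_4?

Repeatedly divide and take the remainder:
56309 = 1·52116 + 4193, so a_0 = 1
52116 = 12·4193 + 1800, so a_1 = 12
4193 = 2·1800 + 593, so a_2 = 2
1800 = 3·593 + 21, so a_3 = 3
593 = 28·21 + 5, so a_4 = 28

28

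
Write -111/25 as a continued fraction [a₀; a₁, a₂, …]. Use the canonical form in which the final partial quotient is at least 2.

[-5; 1, 1, 3, 1, 2]

-111 ÷ 25 → quotient -5, remainder 14
25 ÷ 14 → quotient 1, remainder 11
14 ÷ 11 → quotient 1, remainder 3
11 ÷ 3 → quotient 3, remainder 2
3 ÷ 2 → quotient 1, remainder 1
2 ÷ 1 → quotient 2, remainder 0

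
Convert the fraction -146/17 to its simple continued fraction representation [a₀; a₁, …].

[-9; 2, 2, 3]

Apply division with remainder until the remainder is 0:
-146 ÷ 17 → quotient -9, remainder 7
17 ÷ 7 → quotient 2, remainder 3
7 ÷ 3 → quotient 2, remainder 1
3 ÷ 1 → quotient 3, remainder 0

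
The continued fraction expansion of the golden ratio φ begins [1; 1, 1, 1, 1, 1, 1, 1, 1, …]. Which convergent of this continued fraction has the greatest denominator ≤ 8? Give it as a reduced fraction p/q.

13/8

a_0 = 1: 1/1  (≤ bound)
a_1 = 1: 2/1  (≤ bound)
a_2 = 1: 3/2  (≤ bound)
a_3 = 1: 5/3  (≤ bound)
a_4 = 1: 8/5  (≤ bound)
a_5 = 1: 13/8  (≤ bound)
a_6 = 1: 21/13  (> 8, stop)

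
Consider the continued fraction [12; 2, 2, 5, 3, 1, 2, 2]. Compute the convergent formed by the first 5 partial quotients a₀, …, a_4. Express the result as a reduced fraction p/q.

1067/86

Work from the innermost term outward:
Start with 3.
5 + 1/(3/1) = 5 + 1/3 = 16/3
2 + 1/(16/3) = 2 + 3/16 = 35/16
2 + 1/(35/16) = 2 + 16/35 = 86/35
12 + 1/(86/35) = 12 + 35/86 = 1067/86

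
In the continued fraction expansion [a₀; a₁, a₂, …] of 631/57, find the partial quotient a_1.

Run the Euclidean algorithm, recording each quotient:
⌊631/57⌋ = 11, remainder 4
⌊57/4⌋ = 14, remainder 1

14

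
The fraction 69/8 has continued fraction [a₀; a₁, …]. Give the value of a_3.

1

69 ÷ 8 → quotient 8, remainder 5
8 ÷ 5 → quotient 1, remainder 3
5 ÷ 3 → quotient 1, remainder 2
3 ÷ 2 → quotient 1, remainder 1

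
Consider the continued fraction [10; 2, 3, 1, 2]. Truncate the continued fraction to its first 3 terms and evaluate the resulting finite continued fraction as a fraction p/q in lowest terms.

Compute successive convergents:
a_0 = 10: 10/1
a_1 = 2: 21/2
a_2 = 3: 73/7

73/7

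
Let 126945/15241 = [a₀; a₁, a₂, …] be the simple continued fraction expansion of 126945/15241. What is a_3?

2

Run the Euclidean algorithm, recording each quotient:
126945 = 8·15241 + 5017, so a_0 = 8
15241 = 3·5017 + 190, so a_1 = 3
5017 = 26·190 + 77, so a_2 = 26
190 = 2·77 + 36, so a_3 = 2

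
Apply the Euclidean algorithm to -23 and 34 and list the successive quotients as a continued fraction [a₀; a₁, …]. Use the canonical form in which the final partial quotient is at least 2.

-23 ÷ 34 → quotient -1, remainder 11
34 ÷ 11 → quotient 3, remainder 1
11 ÷ 1 → quotient 11, remainder 0

[-1; 3, 11]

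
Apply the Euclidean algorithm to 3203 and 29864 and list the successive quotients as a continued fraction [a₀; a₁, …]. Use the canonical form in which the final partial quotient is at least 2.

[0; 9, 3, 11, 3, 1, 2, 8]

3203 = 0·29864 + 3203, so a_0 = 0
29864 = 9·3203 + 1037, so a_1 = 9
3203 = 3·1037 + 92, so a_2 = 3
1037 = 11·92 + 25, so a_3 = 11
92 = 3·25 + 17, so a_4 = 3
25 = 1·17 + 8, so a_5 = 1
17 = 2·8 + 1, so a_6 = 2
8 = 8·1 + 0, so a_7 = 8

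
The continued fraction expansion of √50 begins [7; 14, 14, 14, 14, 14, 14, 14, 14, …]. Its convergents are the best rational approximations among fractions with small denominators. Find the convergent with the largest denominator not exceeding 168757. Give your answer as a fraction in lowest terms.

a_0 = 7: 7/1  (≤ bound)
a_1 = 14: 99/14  (≤ bound)
a_2 = 14: 1393/197  (≤ bound)
a_3 = 14: 19601/2772  (≤ bound)
a_4 = 14: 275807/39005  (≤ bound)
a_5 = 14: 3880899/548842  (> 168757, stop)

275807/39005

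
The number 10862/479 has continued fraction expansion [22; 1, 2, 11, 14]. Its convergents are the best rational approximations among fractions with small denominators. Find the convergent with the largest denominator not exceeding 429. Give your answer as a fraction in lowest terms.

771/34

a_0 = 22: 22/1  (≤ bound)
a_1 = 1: 23/1  (≤ bound)
a_2 = 2: 68/3  (≤ bound)
a_3 = 11: 771/34  (≤ bound)
a_4 = 14: 10862/479  (> 429, stop)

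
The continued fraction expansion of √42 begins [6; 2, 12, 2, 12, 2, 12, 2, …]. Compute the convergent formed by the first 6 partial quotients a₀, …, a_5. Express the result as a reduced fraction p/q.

a_0 = 6: 6/1
a_1 = 2: 13/2
a_2 = 12: 162/25
a_3 = 2: 337/52
a_4 = 12: 4206/649
a_5 = 2: 8749/1350

8749/1350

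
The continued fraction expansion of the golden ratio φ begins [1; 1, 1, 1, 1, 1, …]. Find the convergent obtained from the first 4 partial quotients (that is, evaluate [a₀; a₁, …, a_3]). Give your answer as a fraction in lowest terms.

5/3

Collapse the nested fraction from the inside out:
Start with 1.
1 + 1/(1/1) = 1 + 1/1 = 2/1
1 + 1/(2/1) = 1 + 1/2 = 3/2
1 + 1/(3/2) = 1 + 2/3 = 5/3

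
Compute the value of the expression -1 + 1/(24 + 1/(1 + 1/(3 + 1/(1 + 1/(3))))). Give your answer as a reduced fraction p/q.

-452/471

Work from the innermost term outward:
Start with 3.
1 + 1/(3/1) = 1 + 1/3 = 4/3
3 + 1/(4/3) = 3 + 3/4 = 15/4
1 + 1/(15/4) = 1 + 4/15 = 19/15
24 + 1/(19/15) = 24 + 15/19 = 471/19
-1 + 1/(471/19) = -1 + 19/471 = -452/471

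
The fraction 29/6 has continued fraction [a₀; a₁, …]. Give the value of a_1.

29 = 4·6 + 5, so a_0 = 4
6 = 1·5 + 1, so a_1 = 1

1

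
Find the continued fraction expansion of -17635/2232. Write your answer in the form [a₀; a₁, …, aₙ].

[-8; 10, 10, 22]

Repeatedly divide and take the remainder:
-17635 = -8·2232 + 221, so a_0 = -8
2232 = 10·221 + 22, so a_1 = 10
221 = 10·22 + 1, so a_2 = 10
22 = 22·1 + 0, so a_3 = 22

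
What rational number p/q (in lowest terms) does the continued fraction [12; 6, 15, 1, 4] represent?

Build up convergents one term at a time:
a_0 = 12: 12/1
a_1 = 6: 73/6
a_2 = 15: 1107/91
a_3 = 1: 1180/97
a_4 = 4: 5827/479

5827/479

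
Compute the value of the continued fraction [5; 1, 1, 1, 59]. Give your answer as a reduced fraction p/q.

a_0 = 5: 5/1
a_1 = 1: 6/1
a_2 = 1: 11/2
a_3 = 1: 17/3
a_4 = 59: 1014/179

1014/179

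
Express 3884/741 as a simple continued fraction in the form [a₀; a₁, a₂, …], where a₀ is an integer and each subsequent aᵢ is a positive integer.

Apply division with remainder until the remainder is 0:
3884 ÷ 741 → quotient 5, remainder 179
741 ÷ 179 → quotient 4, remainder 25
179 ÷ 25 → quotient 7, remainder 4
25 ÷ 4 → quotient 6, remainder 1
4 ÷ 1 → quotient 4, remainder 0

[5; 4, 7, 6, 4]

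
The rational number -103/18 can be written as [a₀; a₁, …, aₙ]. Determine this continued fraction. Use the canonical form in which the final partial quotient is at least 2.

Repeatedly divide and take the remainder:
⌊-103/18⌋ = -6, remainder 5
⌊18/5⌋ = 3, remainder 3
⌊5/3⌋ = 1, remainder 2
⌊3/2⌋ = 1, remainder 1
⌊2/1⌋ = 2, remainder 0

[-6; 3, 1, 1, 2]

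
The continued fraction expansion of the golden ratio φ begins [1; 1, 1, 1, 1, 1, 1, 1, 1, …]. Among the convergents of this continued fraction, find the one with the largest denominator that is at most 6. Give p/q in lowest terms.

a_0 = 1: 1/1  (≤ bound)
a_1 = 1: 2/1  (≤ bound)
a_2 = 1: 3/2  (≤ bound)
a_3 = 1: 5/3  (≤ bound)
a_4 = 1: 8/5  (≤ bound)
a_5 = 1: 13/8  (> 6, stop)

8/5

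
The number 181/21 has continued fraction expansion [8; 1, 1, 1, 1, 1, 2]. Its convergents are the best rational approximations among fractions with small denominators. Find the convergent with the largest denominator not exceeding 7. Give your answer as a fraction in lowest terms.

43/5

a_0 = 8: 8/1  (≤ bound)
a_1 = 1: 9/1  (≤ bound)
a_2 = 1: 17/2  (≤ bound)
a_3 = 1: 26/3  (≤ bound)
a_4 = 1: 43/5  (≤ bound)
a_5 = 1: 69/8  (> 7, stop)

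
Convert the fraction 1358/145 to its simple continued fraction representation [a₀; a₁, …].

[9; 2, 1, 2, 1, 3, 1, 2]

1358 ÷ 145 → quotient 9, remainder 53
145 ÷ 53 → quotient 2, remainder 39
53 ÷ 39 → quotient 1, remainder 14
39 ÷ 14 → quotient 2, remainder 11
14 ÷ 11 → quotient 1, remainder 3
11 ÷ 3 → quotient 3, remainder 2
3 ÷ 2 → quotient 1, remainder 1
2 ÷ 1 → quotient 2, remainder 0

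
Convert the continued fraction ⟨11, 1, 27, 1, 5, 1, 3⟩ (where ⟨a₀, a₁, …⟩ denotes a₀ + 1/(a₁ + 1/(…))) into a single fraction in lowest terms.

9321/779

Start with 3.
1 + 1/(3/1) = 1 + 1/3 = 4/3
5 + 1/(4/3) = 5 + 3/4 = 23/4
1 + 1/(23/4) = 1 + 4/23 = 27/23
27 + 1/(27/23) = 27 + 23/27 = 752/27
1 + 1/(752/27) = 1 + 27/752 = 779/752
11 + 1/(779/752) = 11 + 752/779 = 9321/779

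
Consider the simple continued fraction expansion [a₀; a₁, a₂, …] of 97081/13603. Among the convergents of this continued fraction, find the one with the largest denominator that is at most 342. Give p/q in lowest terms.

a_0 = 7: 7/1  (≤ bound)
a_1 = 7: 50/7  (≤ bound)
a_2 = 3: 157/22  (≤ bound)
a_3 = 5: 835/117  (≤ bound)
a_4 = 3: 2662/373  (> 342, stop)

835/117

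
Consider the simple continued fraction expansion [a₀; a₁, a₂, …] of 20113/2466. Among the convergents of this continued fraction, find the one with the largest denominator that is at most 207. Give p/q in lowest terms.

a_0 = 8: 8/1  (≤ bound)
a_1 = 6: 49/6  (≤ bound)
a_2 = 2: 106/13  (≤ bound)
a_3 = 2: 261/32  (≤ bound)
a_4 = 7: 1933/237  (> 207, stop)

261/32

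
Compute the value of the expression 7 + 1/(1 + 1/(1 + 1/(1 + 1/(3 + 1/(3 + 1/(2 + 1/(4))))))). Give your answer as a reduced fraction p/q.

Start with 4.
2 + 1/(4/1) = 2 + 1/4 = 9/4
3 + 1/(9/4) = 3 + 4/9 = 31/9
3 + 1/(31/9) = 3 + 9/31 = 102/31
1 + 1/(102/31) = 1 + 31/102 = 133/102
1 + 1/(133/102) = 1 + 102/133 = 235/133
1 + 1/(235/133) = 1 + 133/235 = 368/235
7 + 1/(368/235) = 7 + 235/368 = 2811/368

2811/368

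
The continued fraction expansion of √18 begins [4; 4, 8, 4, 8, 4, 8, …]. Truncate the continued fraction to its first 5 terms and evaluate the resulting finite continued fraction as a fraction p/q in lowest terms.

Compute successive convergents:
a_0 = 4: 4/1
a_1 = 4: 17/4
a_2 = 8: 140/33
a_3 = 4: 577/136
a_4 = 8: 4756/1121

4756/1121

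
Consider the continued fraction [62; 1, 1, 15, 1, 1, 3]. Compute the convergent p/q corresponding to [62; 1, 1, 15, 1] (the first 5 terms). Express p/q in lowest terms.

2063/33

Starting at the tail and folding back:
Start with 1.
15 + 1/(1/1) = 15 + 1/1 = 16/1
1 + 1/(16/1) = 1 + 1/16 = 17/16
1 + 1/(17/16) = 1 + 16/17 = 33/17
62 + 1/(33/17) = 62 + 17/33 = 2063/33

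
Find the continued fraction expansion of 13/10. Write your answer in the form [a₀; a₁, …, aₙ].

Apply division with remainder until the remainder is 0:
⌊13/10⌋ = 1, remainder 3
⌊10/3⌋ = 3, remainder 1
⌊3/1⌋ = 3, remainder 0

[1; 3, 3]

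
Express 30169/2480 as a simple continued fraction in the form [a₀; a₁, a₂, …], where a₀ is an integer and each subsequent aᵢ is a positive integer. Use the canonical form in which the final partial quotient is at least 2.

Apply division with remainder until the remainder is 0:
30169 = 12·2480 + 409, so a_0 = 12
2480 = 6·409 + 26, so a_1 = 6
409 = 15·26 + 19, so a_2 = 15
26 = 1·19 + 7, so a_3 = 1
19 = 2·7 + 5, so a_4 = 2
7 = 1·5 + 2, so a_5 = 1
5 = 2·2 + 1, so a_6 = 2
2 = 2·1 + 0, so a_7 = 2

[12; 6, 15, 1, 2, 1, 2, 2]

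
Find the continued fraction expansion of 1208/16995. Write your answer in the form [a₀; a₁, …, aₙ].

⌊1208/16995⌋ = 0, remainder 1208
⌊16995/1208⌋ = 14, remainder 83
⌊1208/83⌋ = 14, remainder 46
⌊83/46⌋ = 1, remainder 37
⌊46/37⌋ = 1, remainder 9
⌊37/9⌋ = 4, remainder 1
⌊9/1⌋ = 9, remainder 0

[0; 14, 14, 1, 1, 4, 9]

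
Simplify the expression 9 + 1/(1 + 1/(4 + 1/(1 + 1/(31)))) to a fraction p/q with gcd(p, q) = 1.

1878/191

Start with 31.
1 + 1/(31/1) = 1 + 1/31 = 32/31
4 + 1/(32/31) = 4 + 31/32 = 159/32
1 + 1/(159/32) = 1 + 32/159 = 191/159
9 + 1/(191/159) = 9 + 159/191 = 1878/191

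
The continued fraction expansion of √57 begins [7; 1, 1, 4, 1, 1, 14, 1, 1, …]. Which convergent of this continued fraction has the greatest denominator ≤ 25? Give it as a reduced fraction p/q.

151/20

List convergents until the denominator exceeds the bound:
a_0 = 7: 7/1  (≤ bound)
a_1 = 1: 8/1  (≤ bound)
a_2 = 1: 15/2  (≤ bound)
a_3 = 4: 68/9  (≤ bound)
a_4 = 1: 83/11  (≤ bound)
a_5 = 1: 151/20  (≤ bound)
a_6 = 14: 2197/291  (> 25, stop)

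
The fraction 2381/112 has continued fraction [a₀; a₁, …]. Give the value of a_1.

3

⌊2381/112⌋ = 21, remainder 29
⌊112/29⌋ = 3, remainder 25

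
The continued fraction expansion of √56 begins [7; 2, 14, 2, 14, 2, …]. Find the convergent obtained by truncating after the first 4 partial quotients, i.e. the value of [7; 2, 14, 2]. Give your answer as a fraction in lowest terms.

449/60

Build up convergents one term at a time:
a_0 = 7: 7/1
a_1 = 2: 15/2
a_2 = 14: 217/29
a_3 = 2: 449/60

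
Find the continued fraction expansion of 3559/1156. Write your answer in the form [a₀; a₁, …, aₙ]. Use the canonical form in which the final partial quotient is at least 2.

⌊3559/1156⌋ = 3, remainder 91
⌊1156/91⌋ = 12, remainder 64
⌊91/64⌋ = 1, remainder 27
⌊64/27⌋ = 2, remainder 10
⌊27/10⌋ = 2, remainder 7
⌊10/7⌋ = 1, remainder 3
⌊7/3⌋ = 2, remainder 1
⌊3/1⌋ = 3, remainder 0

[3; 12, 1, 2, 2, 1, 2, 3]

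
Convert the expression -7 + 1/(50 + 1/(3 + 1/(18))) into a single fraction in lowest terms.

Start with 18.
3 + 1/(18/1) = 3 + 1/18 = 55/18
50 + 1/(55/18) = 50 + 18/55 = 2768/55
-7 + 1/(2768/55) = -7 + 55/2768 = -19321/2768

-19321/2768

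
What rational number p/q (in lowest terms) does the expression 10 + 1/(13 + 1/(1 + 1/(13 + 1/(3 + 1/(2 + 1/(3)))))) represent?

Start with 3.
2 + 1/(3/1) = 2 + 1/3 = 7/3
3 + 1/(7/3) = 3 + 3/7 = 24/7
13 + 1/(24/7) = 13 + 7/24 = 319/24
1 + 1/(319/24) = 1 + 24/319 = 343/319
13 + 1/(343/319) = 13 + 319/343 = 4778/343
10 + 1/(4778/343) = 10 + 343/4778 = 48123/4778

48123/4778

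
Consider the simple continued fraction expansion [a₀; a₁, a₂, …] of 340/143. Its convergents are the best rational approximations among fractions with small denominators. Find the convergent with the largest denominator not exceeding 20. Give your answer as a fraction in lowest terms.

a_0 = 2: 2/1  (≤ bound)
a_1 = 2: 5/2  (≤ bound)
a_2 = 1: 7/3  (≤ bound)
a_3 = 1: 12/5  (≤ bound)
a_4 = 1: 19/8  (≤ bound)
a_5 = 5: 107/45  (> 20, stop)

19/8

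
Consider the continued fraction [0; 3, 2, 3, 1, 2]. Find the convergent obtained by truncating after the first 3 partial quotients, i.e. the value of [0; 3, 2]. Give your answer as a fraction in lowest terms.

Work from the innermost term outward:
Start with 2.
3 + 1/(2/1) = 3 + 1/2 = 7/2
0 + 1/(7/2) = 0 + 2/7 = 2/7

2/7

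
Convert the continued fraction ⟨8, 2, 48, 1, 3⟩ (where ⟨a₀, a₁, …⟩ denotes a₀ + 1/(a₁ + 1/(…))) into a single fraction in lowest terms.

3347/394

Start with 3.
1 + 1/(3/1) = 1 + 1/3 = 4/3
48 + 1/(4/3) = 48 + 3/4 = 195/4
2 + 1/(195/4) = 2 + 4/195 = 394/195
8 + 1/(394/195) = 8 + 195/394 = 3347/394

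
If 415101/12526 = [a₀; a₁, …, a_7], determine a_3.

415101 = 33·12526 + 1743, so a_0 = 33
12526 = 7·1743 + 325, so a_1 = 7
1743 = 5·325 + 118, so a_2 = 5
325 = 2·118 + 89, so a_3 = 2

2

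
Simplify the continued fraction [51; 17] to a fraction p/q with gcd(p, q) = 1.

868/17

Compute successive convergents:
a_0 = 51: 51/1
a_1 = 17: 868/17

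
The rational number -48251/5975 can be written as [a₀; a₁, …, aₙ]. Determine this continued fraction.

[-9; 1, 12, 4, 37, 3]

⌊-48251/5975⌋ = -9, remainder 5524
⌊5975/5524⌋ = 1, remainder 451
⌊5524/451⌋ = 12, remainder 112
⌊451/112⌋ = 4, remainder 3
⌊112/3⌋ = 37, remainder 1
⌊3/1⌋ = 3, remainder 0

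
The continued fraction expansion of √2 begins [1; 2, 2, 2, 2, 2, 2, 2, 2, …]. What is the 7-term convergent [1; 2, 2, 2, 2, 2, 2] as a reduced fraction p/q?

239/169

Use the convergent recurrence hₖ = aₖ·hₖ₋₁ + hₖ₋₂ (and likewise for the denominators kₖ):
a_0 = 1: 1/1
a_1 = 2: 3/2
a_2 = 2: 7/5
a_3 = 2: 17/12
a_4 = 2: 41/29
a_5 = 2: 99/70
a_6 = 2: 239/169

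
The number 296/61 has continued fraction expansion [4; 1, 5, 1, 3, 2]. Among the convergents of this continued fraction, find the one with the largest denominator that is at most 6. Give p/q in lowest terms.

a_0 = 4: 4/1  (≤ bound)
a_1 = 1: 5/1  (≤ bound)
a_2 = 5: 29/6  (≤ bound)
a_3 = 1: 34/7  (> 6, stop)

29/6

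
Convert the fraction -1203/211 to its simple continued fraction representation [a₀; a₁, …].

⌊-1203/211⌋ = -6, remainder 63
⌊211/63⌋ = 3, remainder 22
⌊63/22⌋ = 2, remainder 19
⌊22/19⌋ = 1, remainder 3
⌊19/3⌋ = 6, remainder 1
⌊3/1⌋ = 3, remainder 0

[-6; 3, 2, 1, 6, 3]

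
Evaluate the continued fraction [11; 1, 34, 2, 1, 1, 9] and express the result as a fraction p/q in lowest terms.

20340/1699

Build up convergents one term at a time:
a_0 = 11: 11/1
a_1 = 1: 12/1
a_2 = 34: 419/35
a_3 = 2: 850/71
a_4 = 1: 1269/106
a_5 = 1: 2119/177
a_6 = 9: 20340/1699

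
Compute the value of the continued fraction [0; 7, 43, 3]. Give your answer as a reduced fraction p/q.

Start with 3.
43 + 1/(3/1) = 43 + 1/3 = 130/3
7 + 1/(130/3) = 7 + 3/130 = 913/130
0 + 1/(913/130) = 0 + 130/913 = 130/913

130/913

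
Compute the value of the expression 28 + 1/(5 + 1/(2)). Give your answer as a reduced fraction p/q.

Compute successive convergents:
a_0 = 28: 28/1
a_1 = 5: 141/5
a_2 = 2: 310/11

310/11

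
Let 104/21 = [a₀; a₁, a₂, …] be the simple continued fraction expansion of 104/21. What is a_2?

20

Run the Euclidean algorithm, recording each quotient:
104 = 4·21 + 20, so a_0 = 4
21 = 1·20 + 1, so a_1 = 1
20 = 20·1 + 0, so a_2 = 20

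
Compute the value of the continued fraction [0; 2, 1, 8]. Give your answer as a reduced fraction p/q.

Starting at the tail and folding back:
Start with 8.
1 + 1/(8/1) = 1 + 1/8 = 9/8
2 + 1/(9/8) = 2 + 8/9 = 26/9
0 + 1/(26/9) = 0 + 9/26 = 9/26

9/26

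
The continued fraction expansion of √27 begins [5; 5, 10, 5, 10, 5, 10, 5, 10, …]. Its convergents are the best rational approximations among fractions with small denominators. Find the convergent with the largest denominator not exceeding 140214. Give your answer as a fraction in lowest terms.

716035/137801

List convergents until the denominator exceeds the bound:
a_0 = 5: 5/1  (≤ bound)
a_1 = 5: 26/5  (≤ bound)
a_2 = 10: 265/51  (≤ bound)
a_3 = 5: 1351/260  (≤ bound)
a_4 = 10: 13775/2651  (≤ bound)
a_5 = 5: 70226/13515  (≤ bound)
a_6 = 10: 716035/137801  (≤ bound)
a_7 = 5: 3650401/702520  (> 140214, stop)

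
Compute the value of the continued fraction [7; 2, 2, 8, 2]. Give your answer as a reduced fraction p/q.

Start with 2.
8 + 1/(2/1) = 8 + 1/2 = 17/2
2 + 1/(17/2) = 2 + 2/17 = 36/17
2 + 1/(36/17) = 2 + 17/36 = 89/36
7 + 1/(89/36) = 7 + 36/89 = 659/89

659/89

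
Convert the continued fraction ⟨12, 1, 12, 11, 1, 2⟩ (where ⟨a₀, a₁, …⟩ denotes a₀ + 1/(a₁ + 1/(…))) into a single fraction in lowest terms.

Compute successive convergents:
a_0 = 12: 12/1
a_1 = 1: 13/1
a_2 = 12: 168/13
a_3 = 11: 1861/144
a_4 = 1: 2029/157
a_5 = 2: 5919/458

5919/458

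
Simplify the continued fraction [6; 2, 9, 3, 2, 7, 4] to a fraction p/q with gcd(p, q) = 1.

a_0 = 6: 6/1
a_1 = 2: 13/2
a_2 = 9: 123/19
a_3 = 3: 382/59
a_4 = 2: 887/137
a_5 = 7: 6591/1018
a_6 = 4: 27251/4209

27251/4209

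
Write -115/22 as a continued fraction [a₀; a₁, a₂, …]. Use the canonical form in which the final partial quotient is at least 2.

-115 ÷ 22 → quotient -6, remainder 17
22 ÷ 17 → quotient 1, remainder 5
17 ÷ 5 → quotient 3, remainder 2
5 ÷ 2 → quotient 2, remainder 1
2 ÷ 1 → quotient 2, remainder 0

[-6; 1, 3, 2, 2]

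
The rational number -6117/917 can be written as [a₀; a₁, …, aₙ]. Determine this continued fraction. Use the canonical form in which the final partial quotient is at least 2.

Repeatedly divide and take the remainder:
-6117 = -7·917 + 302, so a_0 = -7
917 = 3·302 + 11, so a_1 = 3
302 = 27·11 + 5, so a_2 = 27
11 = 2·5 + 1, so a_3 = 2
5 = 5·1 + 0, so a_4 = 5

[-7; 3, 27, 2, 5]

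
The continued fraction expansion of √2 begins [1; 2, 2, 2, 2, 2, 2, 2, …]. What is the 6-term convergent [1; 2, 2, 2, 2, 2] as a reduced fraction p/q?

99/70

a_0 = 1: 1/1
a_1 = 2: 3/2
a_2 = 2: 7/5
a_3 = 2: 17/12
a_4 = 2: 41/29
a_5 = 2: 99/70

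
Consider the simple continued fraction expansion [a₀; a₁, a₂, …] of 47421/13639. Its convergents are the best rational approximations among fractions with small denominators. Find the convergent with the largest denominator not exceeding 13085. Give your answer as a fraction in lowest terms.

23222/6679

a_0 = 3: 3/1  (≤ bound)
a_1 = 2: 7/2  (≤ bound)
a_2 = 10: 73/21  (≤ bound)
a_3 = 3: 226/65  (≤ bound)
a_4 = 3: 751/216  (≤ bound)
a_5 = 1: 977/281  (≤ bound)
a_6 = 23: 23222/6679  (≤ bound)
a_7 = 2: 47421/13639  (> 13085, stop)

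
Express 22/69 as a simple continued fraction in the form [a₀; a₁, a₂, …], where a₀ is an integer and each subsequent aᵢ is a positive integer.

22 = 0·69 + 22, so a_0 = 0
69 = 3·22 + 3, so a_1 = 3
22 = 7·3 + 1, so a_2 = 7
3 = 3·1 + 0, so a_3 = 3

[0; 3, 7, 3]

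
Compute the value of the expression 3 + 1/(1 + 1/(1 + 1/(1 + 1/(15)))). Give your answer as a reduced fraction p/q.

Starting at the tail and folding back:
Start with 15.
1 + 1/(15/1) = 1 + 1/15 = 16/15
1 + 1/(16/15) = 1 + 15/16 = 31/16
1 + 1/(31/16) = 1 + 16/31 = 47/31
3 + 1/(47/31) = 3 + 31/47 = 172/47

172/47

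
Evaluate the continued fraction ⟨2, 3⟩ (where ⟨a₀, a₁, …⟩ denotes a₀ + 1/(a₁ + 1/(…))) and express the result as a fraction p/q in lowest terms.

7/3

Start with 3.
2 + 1/(3/1) = 2 + 1/3 = 7/3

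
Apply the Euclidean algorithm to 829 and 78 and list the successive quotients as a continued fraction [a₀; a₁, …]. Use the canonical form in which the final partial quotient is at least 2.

[10; 1, 1, 1, 2, 4, 2]

829 = 10·78 + 49, so a_0 = 10
78 = 1·49 + 29, so a_1 = 1
49 = 1·29 + 20, so a_2 = 1
29 = 1·20 + 9, so a_3 = 1
20 = 2·9 + 2, so a_4 = 2
9 = 4·2 + 1, so a_5 = 4
2 = 2·1 + 0, so a_6 = 2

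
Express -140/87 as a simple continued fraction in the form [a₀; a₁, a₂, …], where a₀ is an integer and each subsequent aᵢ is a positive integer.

[-2; 2, 1, 1, 3, 1, 3]

⌊-140/87⌋ = -2, remainder 34
⌊87/34⌋ = 2, remainder 19
⌊34/19⌋ = 1, remainder 15
⌊19/15⌋ = 1, remainder 4
⌊15/4⌋ = 3, remainder 3
⌊4/3⌋ = 1, remainder 1
⌊3/1⌋ = 3, remainder 0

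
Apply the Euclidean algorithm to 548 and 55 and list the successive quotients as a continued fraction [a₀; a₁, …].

[9; 1, 26, 2]

⌊548/55⌋ = 9, remainder 53
⌊55/53⌋ = 1, remainder 2
⌊53/2⌋ = 26, remainder 1
⌊2/1⌋ = 2, remainder 0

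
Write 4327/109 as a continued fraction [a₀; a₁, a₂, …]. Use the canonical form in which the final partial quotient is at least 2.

Repeatedly divide and take the remainder:
⌊4327/109⌋ = 39, remainder 76
⌊109/76⌋ = 1, remainder 33
⌊76/33⌋ = 2, remainder 10
⌊33/10⌋ = 3, remainder 3
⌊10/3⌋ = 3, remainder 1
⌊3/1⌋ = 3, remainder 0

[39; 1, 2, 3, 3, 3]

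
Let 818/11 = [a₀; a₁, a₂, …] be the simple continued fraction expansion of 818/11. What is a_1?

2

Apply division with remainder until the remainder is 0:
818 = 74·11 + 4, so a_0 = 74
11 = 2·4 + 3, so a_1 = 2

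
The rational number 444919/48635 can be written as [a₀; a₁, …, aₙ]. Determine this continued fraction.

[9; 6, 1, 3, 56, 32]

Repeatedly divide and take the remainder:
444919 = 9·48635 + 7204, so a_0 = 9
48635 = 6·7204 + 5411, so a_1 = 6
7204 = 1·5411 + 1793, so a_2 = 1
5411 = 3·1793 + 32, so a_3 = 3
1793 = 56·32 + 1, so a_4 = 56
32 = 32·1 + 0, so a_5 = 32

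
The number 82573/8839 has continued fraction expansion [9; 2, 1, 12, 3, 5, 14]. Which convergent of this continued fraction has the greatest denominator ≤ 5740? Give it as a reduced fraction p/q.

5820/623

a_0 = 9: 9/1  (≤ bound)
a_1 = 2: 19/2  (≤ bound)
a_2 = 1: 28/3  (≤ bound)
a_3 = 12: 355/38  (≤ bound)
a_4 = 3: 1093/117  (≤ bound)
a_5 = 5: 5820/623  (≤ bound)
a_6 = 14: 82573/8839  (> 5740, stop)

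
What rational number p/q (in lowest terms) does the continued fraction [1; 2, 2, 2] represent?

Build up convergents one term at a time:
a_0 = 1: 1/1
a_1 = 2: 3/2
a_2 = 2: 7/5
a_3 = 2: 17/12

17/12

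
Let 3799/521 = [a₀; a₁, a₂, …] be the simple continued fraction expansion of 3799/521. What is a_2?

3799 = 7·521 + 152, so a_0 = 7
521 = 3·152 + 65, so a_1 = 3
152 = 2·65 + 22, so a_2 = 2

2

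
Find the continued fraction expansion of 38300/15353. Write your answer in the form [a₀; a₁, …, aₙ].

38300 = 2·15353 + 7594, so a_0 = 2
15353 = 2·7594 + 165, so a_1 = 2
7594 = 46·165 + 4, so a_2 = 46
165 = 41·4 + 1, so a_3 = 41
4 = 4·1 + 0, so a_4 = 4

[2; 2, 46, 41, 4]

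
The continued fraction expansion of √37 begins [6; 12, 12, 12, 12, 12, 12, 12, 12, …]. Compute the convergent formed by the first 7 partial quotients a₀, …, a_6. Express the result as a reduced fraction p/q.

a_0 = 6: 6/1
a_1 = 12: 73/12
a_2 = 12: 882/145
a_3 = 12: 10657/1752
a_4 = 12: 128766/21169
a_5 = 12: 1555849/255780
a_6 = 12: 18798954/3090529

18798954/3090529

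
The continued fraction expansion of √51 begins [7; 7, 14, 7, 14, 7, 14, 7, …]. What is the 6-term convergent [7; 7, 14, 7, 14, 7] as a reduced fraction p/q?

499850/69993

Start with 7.
14 + 1/(7/1) = 14 + 1/7 = 99/7
7 + 1/(99/7) = 7 + 7/99 = 700/99
14 + 1/(700/99) = 14 + 99/700 = 9899/700
7 + 1/(9899/700) = 7 + 700/9899 = 69993/9899
7 + 1/(69993/9899) = 7 + 9899/69993 = 499850/69993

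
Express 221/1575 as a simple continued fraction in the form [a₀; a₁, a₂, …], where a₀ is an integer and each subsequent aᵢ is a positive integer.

221 ÷ 1575 → quotient 0, remainder 221
1575 ÷ 221 → quotient 7, remainder 28
221 ÷ 28 → quotient 7, remainder 25
28 ÷ 25 → quotient 1, remainder 3
25 ÷ 3 → quotient 8, remainder 1
3 ÷ 1 → quotient 3, remainder 0

[0; 7, 7, 1, 8, 3]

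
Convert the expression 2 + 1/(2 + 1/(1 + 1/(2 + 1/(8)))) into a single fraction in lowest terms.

Starting at the tail and folding back:
Start with 8.
2 + 1/(8/1) = 2 + 1/8 = 17/8
1 + 1/(17/8) = 1 + 8/17 = 25/17
2 + 1/(25/17) = 2 + 17/25 = 67/25
2 + 1/(67/25) = 2 + 25/67 = 159/67

159/67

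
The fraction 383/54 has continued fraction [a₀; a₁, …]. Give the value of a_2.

383 = 7·54 + 5, so a_0 = 7
54 = 10·5 + 4, so a_1 = 10
5 = 1·4 + 1, so a_2 = 1

1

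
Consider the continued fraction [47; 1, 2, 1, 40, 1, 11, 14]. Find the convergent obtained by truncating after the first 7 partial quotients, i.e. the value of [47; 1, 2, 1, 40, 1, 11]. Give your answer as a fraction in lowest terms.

Start with 11.
1 + 1/(11/1) = 1 + 1/11 = 12/11
40 + 1/(12/11) = 40 + 11/12 = 491/12
1 + 1/(491/12) = 1 + 12/491 = 503/491
2 + 1/(503/491) = 2 + 491/503 = 1497/503
1 + 1/(1497/503) = 1 + 503/1497 = 2000/1497
47 + 1/(2000/1497) = 47 + 1497/2000 = 95497/2000

95497/2000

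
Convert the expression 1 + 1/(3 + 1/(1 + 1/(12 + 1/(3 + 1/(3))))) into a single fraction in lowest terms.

655/522

Use the convergent recurrence hₖ = aₖ·hₖ₋₁ + hₖ₋₂ (and likewise for the denominators kₖ):
a_0 = 1: 1/1
a_1 = 3: 4/3
a_2 = 1: 5/4
a_3 = 12: 64/51
a_4 = 3: 197/157
a_5 = 3: 655/522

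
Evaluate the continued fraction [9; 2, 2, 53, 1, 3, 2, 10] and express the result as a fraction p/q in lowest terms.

239371/25463

Build up convergents one term at a time:
a_0 = 9: 9/1
a_1 = 2: 19/2
a_2 = 2: 47/5
a_3 = 53: 2510/267
a_4 = 1: 2557/272
a_5 = 3: 10181/1083
a_6 = 2: 22919/2438
a_7 = 10: 239371/25463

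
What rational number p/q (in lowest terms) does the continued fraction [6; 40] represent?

241/40

a_0 = 6: 6/1
a_1 = 40: 241/40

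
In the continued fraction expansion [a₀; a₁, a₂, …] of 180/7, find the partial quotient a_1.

180 = 25·7 + 5, so a_0 = 25
7 = 1·5 + 2, so a_1 = 1

1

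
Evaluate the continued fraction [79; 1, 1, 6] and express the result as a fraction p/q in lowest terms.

1034/13

Use the convergent recurrence hₖ = aₖ·hₖ₋₁ + hₖ₋₂ (and likewise for the denominators kₖ):
a_0 = 79: 79/1
a_1 = 1: 80/1
a_2 = 1: 159/2
a_3 = 6: 1034/13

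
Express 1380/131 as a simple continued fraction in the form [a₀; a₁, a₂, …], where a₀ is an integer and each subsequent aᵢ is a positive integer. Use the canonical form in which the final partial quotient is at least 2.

[10; 1, 1, 6, 1, 3, 2]

⌊1380/131⌋ = 10, remainder 70
⌊131/70⌋ = 1, remainder 61
⌊70/61⌋ = 1, remainder 9
⌊61/9⌋ = 6, remainder 7
⌊9/7⌋ = 1, remainder 2
⌊7/2⌋ = 3, remainder 1
⌊2/1⌋ = 2, remainder 0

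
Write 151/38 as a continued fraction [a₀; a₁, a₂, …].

Repeatedly divide and take the remainder:
151 ÷ 38 → quotient 3, remainder 37
38 ÷ 37 → quotient 1, remainder 1
37 ÷ 1 → quotient 37, remainder 0

[3; 1, 37]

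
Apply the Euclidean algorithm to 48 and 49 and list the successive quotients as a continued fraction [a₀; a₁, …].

48 = 0·49 + 48, so a_0 = 0
49 = 1·48 + 1, so a_1 = 1
48 = 48·1 + 0, so a_2 = 48

[0; 1, 48]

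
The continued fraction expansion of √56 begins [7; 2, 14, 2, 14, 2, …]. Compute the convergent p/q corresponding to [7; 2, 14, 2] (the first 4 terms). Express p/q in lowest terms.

a_0 = 7: 7/1
a_1 = 2: 15/2
a_2 = 14: 217/29
a_3 = 2: 449/60

449/60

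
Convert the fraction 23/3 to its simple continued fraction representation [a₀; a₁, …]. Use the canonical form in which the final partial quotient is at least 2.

[7; 1, 2]

⌊23/3⌋ = 7, remainder 2
⌊3/2⌋ = 1, remainder 1
⌊2/1⌋ = 2, remainder 0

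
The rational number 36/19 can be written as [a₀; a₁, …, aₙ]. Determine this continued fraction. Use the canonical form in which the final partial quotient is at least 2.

36 = 1·19 + 17, so a_0 = 1
19 = 1·17 + 2, so a_1 = 1
17 = 8·2 + 1, so a_2 = 8
2 = 2·1 + 0, so a_3 = 2

[1; 1, 8, 2]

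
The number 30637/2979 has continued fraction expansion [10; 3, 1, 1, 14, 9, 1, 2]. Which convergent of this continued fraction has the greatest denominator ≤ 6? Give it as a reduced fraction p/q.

List convergents until the denominator exceeds the bound:
a_0 = 10: 10/1  (≤ bound)
a_1 = 3: 31/3  (≤ bound)
a_2 = 1: 41/4  (≤ bound)
a_3 = 1: 72/7  (> 6, stop)

41/4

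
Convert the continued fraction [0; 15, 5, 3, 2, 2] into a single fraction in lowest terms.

a_0 = 0: 0/1
a_1 = 15: 1/15
a_2 = 5: 5/76
a_3 = 3: 16/243
a_4 = 2: 37/562
a_5 = 2: 90/1367

90/1367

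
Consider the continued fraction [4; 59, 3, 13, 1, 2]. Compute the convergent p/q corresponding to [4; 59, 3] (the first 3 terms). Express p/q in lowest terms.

715/178

Compute successive convergents:
a_0 = 4: 4/1
a_1 = 59: 237/59
a_2 = 3: 715/178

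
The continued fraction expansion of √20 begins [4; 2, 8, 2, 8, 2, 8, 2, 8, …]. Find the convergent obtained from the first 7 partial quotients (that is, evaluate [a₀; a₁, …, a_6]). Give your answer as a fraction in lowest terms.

24476/5473

Starting at the tail and folding back:
Start with 8.
2 + 1/(8/1) = 2 + 1/8 = 17/8
8 + 1/(17/8) = 8 + 8/17 = 144/17
2 + 1/(144/17) = 2 + 17/144 = 305/144
8 + 1/(305/144) = 8 + 144/305 = 2584/305
2 + 1/(2584/305) = 2 + 305/2584 = 5473/2584
4 + 1/(5473/2584) = 4 + 2584/5473 = 24476/5473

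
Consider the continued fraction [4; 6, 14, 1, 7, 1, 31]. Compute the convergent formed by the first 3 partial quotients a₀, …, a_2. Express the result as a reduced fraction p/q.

354/85

a_0 = 4: 4/1
a_1 = 6: 25/6
a_2 = 14: 354/85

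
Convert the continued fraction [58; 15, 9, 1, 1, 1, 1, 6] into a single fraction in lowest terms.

278021/4788

Starting at the tail and folding back:
Start with 6.
1 + 1/(6/1) = 1 + 1/6 = 7/6
1 + 1/(7/6) = 1 + 6/7 = 13/7
1 + 1/(13/7) = 1 + 7/13 = 20/13
1 + 1/(20/13) = 1 + 13/20 = 33/20
9 + 1/(33/20) = 9 + 20/33 = 317/33
15 + 1/(317/33) = 15 + 33/317 = 4788/317
58 + 1/(4788/317) = 58 + 317/4788 = 278021/4788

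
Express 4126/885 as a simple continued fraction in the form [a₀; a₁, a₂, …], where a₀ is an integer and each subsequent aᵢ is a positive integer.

[4; 1, 1, 1, 23, 1, 11]

4126 = 4·885 + 586, so a_0 = 4
885 = 1·586 + 299, so a_1 = 1
586 = 1·299 + 287, so a_2 = 1
299 = 1·287 + 12, so a_3 = 1
287 = 23·12 + 11, so a_4 = 23
12 = 1·11 + 1, so a_5 = 1
11 = 11·1 + 0, so a_6 = 11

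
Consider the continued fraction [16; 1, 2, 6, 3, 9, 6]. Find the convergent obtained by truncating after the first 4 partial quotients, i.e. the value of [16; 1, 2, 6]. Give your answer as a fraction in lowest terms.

317/19

Compute successive convergents:
a_0 = 16: 16/1
a_1 = 1: 17/1
a_2 = 2: 50/3
a_3 = 6: 317/19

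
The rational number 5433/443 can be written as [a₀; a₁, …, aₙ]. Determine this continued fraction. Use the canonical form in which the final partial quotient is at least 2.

⌊5433/443⌋ = 12, remainder 117
⌊443/117⌋ = 3, remainder 92
⌊117/92⌋ = 1, remainder 25
⌊92/25⌋ = 3, remainder 17
⌊25/17⌋ = 1, remainder 8
⌊17/8⌋ = 2, remainder 1
⌊8/1⌋ = 8, remainder 0

[12; 3, 1, 3, 1, 2, 8]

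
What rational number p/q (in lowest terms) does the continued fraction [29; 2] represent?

Start with 2.
29 + 1/(2/1) = 29 + 1/2 = 59/2

59/2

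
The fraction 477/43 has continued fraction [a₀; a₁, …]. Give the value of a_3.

477 = 11·43 + 4, so a_0 = 11
43 = 10·4 + 3, so a_1 = 10
4 = 1·3 + 1, so a_2 = 1
3 = 3·1 + 0, so a_3 = 3

3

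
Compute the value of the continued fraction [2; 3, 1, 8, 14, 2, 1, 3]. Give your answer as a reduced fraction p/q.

Work from the innermost term outward:
Start with 3.
1 + 1/(3/1) = 1 + 1/3 = 4/3
2 + 1/(4/3) = 2 + 3/4 = 11/4
14 + 1/(11/4) = 14 + 4/11 = 158/11
8 + 1/(158/11) = 8 + 11/158 = 1275/158
1 + 1/(1275/158) = 1 + 158/1275 = 1433/1275
3 + 1/(1433/1275) = 3 + 1275/1433 = 5574/1433
2 + 1/(5574/1433) = 2 + 1433/5574 = 12581/5574

12581/5574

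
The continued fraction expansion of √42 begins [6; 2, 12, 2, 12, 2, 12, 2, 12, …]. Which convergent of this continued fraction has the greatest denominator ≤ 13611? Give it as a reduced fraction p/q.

a_0 = 6: 6/1  (≤ bound)
a_1 = 2: 13/2  (≤ bound)
a_2 = 12: 162/25  (≤ bound)
a_3 = 2: 337/52  (≤ bound)
a_4 = 12: 4206/649  (≤ bound)
a_5 = 2: 8749/1350  (≤ bound)
a_6 = 12: 109194/16849  (> 13611, stop)

8749/1350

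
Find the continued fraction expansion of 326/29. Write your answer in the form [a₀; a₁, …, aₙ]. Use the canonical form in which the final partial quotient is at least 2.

[11; 4, 7]

326 ÷ 29 → quotient 11, remainder 7
29 ÷ 7 → quotient 4, remainder 1
7 ÷ 1 → quotient 7, remainder 0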